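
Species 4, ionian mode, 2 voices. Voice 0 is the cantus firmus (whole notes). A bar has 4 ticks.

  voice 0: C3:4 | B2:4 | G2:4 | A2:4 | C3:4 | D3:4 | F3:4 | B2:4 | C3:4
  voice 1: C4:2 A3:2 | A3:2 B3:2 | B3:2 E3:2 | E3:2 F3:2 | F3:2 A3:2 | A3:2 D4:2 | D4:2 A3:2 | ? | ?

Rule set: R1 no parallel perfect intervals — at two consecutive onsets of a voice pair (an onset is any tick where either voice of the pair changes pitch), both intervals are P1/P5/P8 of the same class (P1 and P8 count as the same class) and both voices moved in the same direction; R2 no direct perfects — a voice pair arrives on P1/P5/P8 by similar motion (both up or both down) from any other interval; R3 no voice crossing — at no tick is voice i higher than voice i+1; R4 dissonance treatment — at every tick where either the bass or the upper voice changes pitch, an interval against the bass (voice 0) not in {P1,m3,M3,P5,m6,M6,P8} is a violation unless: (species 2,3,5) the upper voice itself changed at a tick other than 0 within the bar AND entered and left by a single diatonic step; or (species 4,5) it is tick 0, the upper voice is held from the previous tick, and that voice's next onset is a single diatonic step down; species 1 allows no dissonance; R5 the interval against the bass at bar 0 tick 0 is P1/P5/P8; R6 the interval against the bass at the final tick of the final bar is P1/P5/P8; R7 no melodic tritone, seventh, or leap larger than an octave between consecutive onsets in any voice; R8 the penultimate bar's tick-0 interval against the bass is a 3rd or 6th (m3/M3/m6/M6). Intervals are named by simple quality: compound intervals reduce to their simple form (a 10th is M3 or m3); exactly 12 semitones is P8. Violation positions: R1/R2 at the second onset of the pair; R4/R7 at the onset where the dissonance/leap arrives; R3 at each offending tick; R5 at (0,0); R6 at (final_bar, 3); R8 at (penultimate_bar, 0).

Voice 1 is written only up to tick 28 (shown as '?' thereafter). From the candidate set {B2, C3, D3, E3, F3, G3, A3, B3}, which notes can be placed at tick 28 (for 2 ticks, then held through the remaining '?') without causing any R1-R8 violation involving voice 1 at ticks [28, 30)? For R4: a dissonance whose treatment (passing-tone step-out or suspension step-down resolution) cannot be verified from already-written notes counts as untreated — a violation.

{D3, G3}

B2: violates R2,R7,R8
C3: violates R4,R8
D3: legal
E3: violates R4,R8
F3: violates R4,R8
G3: legal
A3: violates R4,R8
B3: violates R8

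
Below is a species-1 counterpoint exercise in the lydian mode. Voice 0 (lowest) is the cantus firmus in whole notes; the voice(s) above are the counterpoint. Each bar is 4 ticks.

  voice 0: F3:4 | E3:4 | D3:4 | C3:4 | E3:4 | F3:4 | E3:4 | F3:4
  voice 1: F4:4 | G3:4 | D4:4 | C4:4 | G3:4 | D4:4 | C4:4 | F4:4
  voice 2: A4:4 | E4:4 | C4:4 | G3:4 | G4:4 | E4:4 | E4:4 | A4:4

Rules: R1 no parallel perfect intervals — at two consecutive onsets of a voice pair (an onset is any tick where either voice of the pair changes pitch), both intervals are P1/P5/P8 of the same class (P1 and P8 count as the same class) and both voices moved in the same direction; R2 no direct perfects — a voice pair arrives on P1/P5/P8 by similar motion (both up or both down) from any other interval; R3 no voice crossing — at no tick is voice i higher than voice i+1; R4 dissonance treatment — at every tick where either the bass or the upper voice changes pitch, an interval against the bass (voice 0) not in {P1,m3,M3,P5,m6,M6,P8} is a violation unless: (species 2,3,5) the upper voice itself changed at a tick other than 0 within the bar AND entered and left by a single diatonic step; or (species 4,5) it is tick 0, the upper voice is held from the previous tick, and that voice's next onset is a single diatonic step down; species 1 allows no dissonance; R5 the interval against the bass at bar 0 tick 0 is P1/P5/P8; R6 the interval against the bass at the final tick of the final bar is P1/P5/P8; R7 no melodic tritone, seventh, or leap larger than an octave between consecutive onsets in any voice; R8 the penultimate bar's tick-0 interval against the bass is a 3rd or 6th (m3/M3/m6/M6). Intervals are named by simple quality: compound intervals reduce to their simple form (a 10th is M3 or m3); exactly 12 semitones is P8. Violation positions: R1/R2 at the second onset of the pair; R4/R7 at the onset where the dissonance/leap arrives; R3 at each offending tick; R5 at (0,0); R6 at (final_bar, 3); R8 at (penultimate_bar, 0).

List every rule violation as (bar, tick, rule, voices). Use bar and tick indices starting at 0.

bar 0: v0=F3 v1=F4 v2=A4 downbeat M3
bar 1: v0=E3 v1=G3 v2=E4 downbeat P8
bar 2: v0=D3 v1=D4 v2=C4 downbeat m7
bar 3: v0=C3 v1=C4 v2=G3 downbeat P5
bar 4: v0=E3 v1=G3 v2=G4 downbeat m3
bar 5: v0=F3 v1=D4 v2=E4 downbeat M7
bar 6: v0=E3 v1=C4 v2=E4 downbeat P8
bar 7: v0=F3 v1=F4 v2=A4 downbeat M3
  -> R5 @ bar 0 tick 0 v(0, 2): opens on M3
  -> R2 @ bar 1 tick 0 v(0, 2): F3/A4 M3 -> E3/E4 P8 similar
  -> R7 @ bar 1 tick 0 v(1,): F4->G3 leap 10st
  -> R3 @ bar 2 tick 0 v(1, 2): D4 above C4
  -> R4 @ bar 2 tick 0 v(0, 2): D3/C4 m7 untreated
  -> R3 @ bar 2 tick 1 v(1, 2): D4 above C4
  -> R3 @ bar 2 tick 2 v(1, 2): D4 above C4
  -> R3 @ bar 2 tick 3 v(1, 2): D4 above C4
  -> R1 @ bar 3 tick 0 v(0, 1): D3/D4 P8 -> C3/C4 P8 similar
  -> R2 @ bar 3 tick 0 v(0, 2): D3/C4 m7 -> C3/G3 P5 similar
  -> R3 @ bar 3 tick 0 v(1, 2): C4 above G3
  -> R3 @ bar 3 tick 1 v(1, 2): C4 above G3
  -> R3 @ bar 3 tick 2 v(1, 2): C4 above G3
  -> R3 @ bar 3 tick 3 v(1, 2): C4 above G3
  -> R4 @ bar 5 tick 0 v(0, 2): F3/E4 M7 untreated
  -> R8 @ bar 6 tick 0 v(0, 2): penult P8 not 3rd/6th
  -> R2 @ bar 7 tick 0 v(0, 1): E3/C4 m6 -> F3/F4 P8 similar
  -> R6 @ bar 7 tick 3 v(0, 2): closes on M3

(0, 0, R5, (0, 2))
(1, 0, R2, (0, 2))
(1, 0, R7, (1,))
(2, 0, R3, (1, 2))
(2, 0, R4, (0, 2))
(2, 1, R3, (1, 2))
(2, 2, R3, (1, 2))
(2, 3, R3, (1, 2))
(3, 0, R1, (0, 1))
(3, 0, R2, (0, 2))
(3, 0, R3, (1, 2))
(3, 1, R3, (1, 2))
(3, 2, R3, (1, 2))
(3, 3, R3, (1, 2))
(5, 0, R4, (0, 2))
(6, 0, R8, (0, 2))
(7, 0, R2, (0, 1))
(7, 3, R6, (0, 2))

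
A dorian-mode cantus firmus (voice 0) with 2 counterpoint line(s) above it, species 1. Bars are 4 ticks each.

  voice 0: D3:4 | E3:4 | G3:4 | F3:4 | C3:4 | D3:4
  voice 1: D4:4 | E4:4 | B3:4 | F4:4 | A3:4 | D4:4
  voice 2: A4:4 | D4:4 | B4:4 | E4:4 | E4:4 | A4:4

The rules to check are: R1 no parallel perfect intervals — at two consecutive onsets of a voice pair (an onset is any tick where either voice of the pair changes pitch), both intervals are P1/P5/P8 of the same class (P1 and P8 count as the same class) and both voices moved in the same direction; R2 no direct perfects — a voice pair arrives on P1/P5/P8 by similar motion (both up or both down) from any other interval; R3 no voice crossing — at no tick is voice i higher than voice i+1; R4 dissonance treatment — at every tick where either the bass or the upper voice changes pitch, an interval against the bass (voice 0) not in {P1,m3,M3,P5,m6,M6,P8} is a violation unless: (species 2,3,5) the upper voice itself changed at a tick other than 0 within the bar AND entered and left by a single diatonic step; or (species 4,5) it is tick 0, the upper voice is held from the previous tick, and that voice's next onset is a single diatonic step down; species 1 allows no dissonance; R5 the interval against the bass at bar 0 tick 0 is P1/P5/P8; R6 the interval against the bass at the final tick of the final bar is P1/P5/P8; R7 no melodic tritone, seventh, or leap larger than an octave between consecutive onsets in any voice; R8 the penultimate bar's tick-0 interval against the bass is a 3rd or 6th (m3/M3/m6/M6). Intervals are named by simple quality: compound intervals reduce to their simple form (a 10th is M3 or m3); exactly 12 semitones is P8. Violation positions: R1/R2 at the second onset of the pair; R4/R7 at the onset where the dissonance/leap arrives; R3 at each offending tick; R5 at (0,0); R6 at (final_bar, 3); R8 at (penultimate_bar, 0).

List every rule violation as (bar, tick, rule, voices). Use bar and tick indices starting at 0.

(1, 0, R1, (0, 1))
(1, 0, R3, (1, 2))
(1, 0, R4, (0, 2))
(1, 1, R3, (1, 2))
(1, 2, R3, (1, 2))
(1, 3, R3, (1, 2))
(3, 0, R3, (1, 2))
(3, 0, R4, (0, 2))
(3, 0, R7, (1,))
(3, 1, R3, (1, 2))
(3, 2, R3, (1, 2))
(3, 3, R3, (1, 2))
(5, 0, R1, (1, 2))
(5, 0, R2, (0, 1))
(5, 0, R2, (0, 2))

bar 0: v0=D3 v1=D4 v2=A4 downbeat P5
bar 1: v0=E3 v1=E4 v2=D4 downbeat m7
bar 2: v0=G3 v1=B3 v2=B4 downbeat M3
bar 3: v0=F3 v1=F4 v2=E4 downbeat M7
bar 4: v0=C3 v1=A3 v2=E4 downbeat M3
bar 5: v0=D3 v1=D4 v2=A4 downbeat P5
  -> R1 @ bar 1 tick 0 v(0, 1): D3/D4 P8 -> E3/E4 P8 similar
  -> R3 @ bar 1 tick 0 v(1, 2): E4 above D4
  -> R4 @ bar 1 tick 0 v(0, 2): E3/D4 m7 untreated
  -> R3 @ bar 1 tick 1 v(1, 2): E4 above D4
  -> R3 @ bar 1 tick 2 v(1, 2): E4 above D4
  -> R3 @ bar 1 tick 3 v(1, 2): E4 above D4
  -> R3 @ bar 3 tick 0 v(1, 2): F4 above E4
  -> R4 @ bar 3 tick 0 v(0, 2): F3/E4 M7 untreated
  -> R7 @ bar 3 tick 0 v(1,): B3->F4 leap 6st
  -> R3 @ bar 3 tick 1 v(1, 2): F4 above E4
  -> R3 @ bar 3 tick 2 v(1, 2): F4 above E4
  -> R3 @ bar 3 tick 3 v(1, 2): F4 above E4
  -> R1 @ bar 5 tick 0 v(1, 2): A3/E4 P5 -> D4/A4 P5 similar
  -> R2 @ bar 5 tick 0 v(0, 1): C3/A3 M6 -> D3/D4 P8 similar
  -> R2 @ bar 5 tick 0 v(0, 2): C3/E4 M3 -> D3/A4 P5 similar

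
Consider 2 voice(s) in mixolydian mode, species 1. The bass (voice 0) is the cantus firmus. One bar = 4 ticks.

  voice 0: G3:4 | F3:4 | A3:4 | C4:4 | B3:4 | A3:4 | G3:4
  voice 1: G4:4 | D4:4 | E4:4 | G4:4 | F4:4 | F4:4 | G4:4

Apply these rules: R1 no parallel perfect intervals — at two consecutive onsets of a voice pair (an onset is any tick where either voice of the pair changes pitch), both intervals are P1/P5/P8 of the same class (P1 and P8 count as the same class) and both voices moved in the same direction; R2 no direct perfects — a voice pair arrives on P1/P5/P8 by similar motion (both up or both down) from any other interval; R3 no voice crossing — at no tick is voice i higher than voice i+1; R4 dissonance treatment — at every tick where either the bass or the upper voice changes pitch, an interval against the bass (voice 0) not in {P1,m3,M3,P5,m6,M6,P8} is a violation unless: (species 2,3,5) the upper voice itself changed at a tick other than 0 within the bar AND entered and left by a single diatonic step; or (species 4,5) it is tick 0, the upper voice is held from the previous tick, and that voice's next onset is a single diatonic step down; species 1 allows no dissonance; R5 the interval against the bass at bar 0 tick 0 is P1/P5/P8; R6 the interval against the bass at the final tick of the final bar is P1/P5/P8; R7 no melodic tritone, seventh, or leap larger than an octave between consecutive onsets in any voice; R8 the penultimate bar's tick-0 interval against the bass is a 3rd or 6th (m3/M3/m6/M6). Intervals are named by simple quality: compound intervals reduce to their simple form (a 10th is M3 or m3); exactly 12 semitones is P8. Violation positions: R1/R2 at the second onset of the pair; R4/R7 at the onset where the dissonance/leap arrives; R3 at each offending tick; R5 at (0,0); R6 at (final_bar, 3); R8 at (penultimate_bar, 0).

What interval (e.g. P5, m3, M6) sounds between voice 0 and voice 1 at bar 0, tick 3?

P8

voice 0=G3 voice 1=G4 -> P8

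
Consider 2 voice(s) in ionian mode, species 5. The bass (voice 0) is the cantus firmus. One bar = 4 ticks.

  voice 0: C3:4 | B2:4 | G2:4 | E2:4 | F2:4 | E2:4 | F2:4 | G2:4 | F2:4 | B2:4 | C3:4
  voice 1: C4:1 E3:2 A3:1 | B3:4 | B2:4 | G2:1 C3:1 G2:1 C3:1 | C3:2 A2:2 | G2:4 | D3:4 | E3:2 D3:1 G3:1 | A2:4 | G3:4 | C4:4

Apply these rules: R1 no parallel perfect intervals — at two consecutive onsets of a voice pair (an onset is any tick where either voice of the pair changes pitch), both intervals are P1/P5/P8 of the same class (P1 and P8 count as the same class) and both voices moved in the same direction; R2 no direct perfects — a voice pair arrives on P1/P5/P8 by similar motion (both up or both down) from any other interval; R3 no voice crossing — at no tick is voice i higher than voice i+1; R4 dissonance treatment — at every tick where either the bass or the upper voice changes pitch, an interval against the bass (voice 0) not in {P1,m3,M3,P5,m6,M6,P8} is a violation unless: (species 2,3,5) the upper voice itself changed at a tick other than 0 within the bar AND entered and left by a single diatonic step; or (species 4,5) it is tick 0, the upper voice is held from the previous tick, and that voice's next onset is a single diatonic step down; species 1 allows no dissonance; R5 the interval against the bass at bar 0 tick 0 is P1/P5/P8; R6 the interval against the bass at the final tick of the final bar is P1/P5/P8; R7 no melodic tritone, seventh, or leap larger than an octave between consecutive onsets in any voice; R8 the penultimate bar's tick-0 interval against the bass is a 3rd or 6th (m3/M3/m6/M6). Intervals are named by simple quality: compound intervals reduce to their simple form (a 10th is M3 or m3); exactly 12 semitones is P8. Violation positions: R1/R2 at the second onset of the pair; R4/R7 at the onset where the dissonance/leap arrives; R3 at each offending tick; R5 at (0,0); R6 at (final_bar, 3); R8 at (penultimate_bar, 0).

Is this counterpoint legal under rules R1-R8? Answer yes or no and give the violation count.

No (4 violations)

bar 0: v0=C3 v1=C4 (P8)
bar 1: v0=B2 v1=B3 (P8)
bar 2: v0=G2 v1=B2 (M3)
bar 3: v0=E2 v1=G2 (m3)
bar 4: v0=F2 v1=C3 (P5)
bar 5: v0=E2 v1=G2 (m3)
bar 6: v0=F2 v1=D3 (M6)
bar 7: v0=G2 v1=E3 (M6)
bar 8: v0=F2 v1=A2 (M3)
bar 9: v0=B2 v1=G3 (m6)
bar 10: v0=C3 v1=C4 (P8)
  R7 @ bar8.0: G3->A2 leap 10st
  R7 @ bar9.0: F2->B2 leap 6st
  R7 @ bar9.0: A2->G3 leap 10st
  R2 @ bar10.0: B2/G3 m6 -> C3/C4 P8 similar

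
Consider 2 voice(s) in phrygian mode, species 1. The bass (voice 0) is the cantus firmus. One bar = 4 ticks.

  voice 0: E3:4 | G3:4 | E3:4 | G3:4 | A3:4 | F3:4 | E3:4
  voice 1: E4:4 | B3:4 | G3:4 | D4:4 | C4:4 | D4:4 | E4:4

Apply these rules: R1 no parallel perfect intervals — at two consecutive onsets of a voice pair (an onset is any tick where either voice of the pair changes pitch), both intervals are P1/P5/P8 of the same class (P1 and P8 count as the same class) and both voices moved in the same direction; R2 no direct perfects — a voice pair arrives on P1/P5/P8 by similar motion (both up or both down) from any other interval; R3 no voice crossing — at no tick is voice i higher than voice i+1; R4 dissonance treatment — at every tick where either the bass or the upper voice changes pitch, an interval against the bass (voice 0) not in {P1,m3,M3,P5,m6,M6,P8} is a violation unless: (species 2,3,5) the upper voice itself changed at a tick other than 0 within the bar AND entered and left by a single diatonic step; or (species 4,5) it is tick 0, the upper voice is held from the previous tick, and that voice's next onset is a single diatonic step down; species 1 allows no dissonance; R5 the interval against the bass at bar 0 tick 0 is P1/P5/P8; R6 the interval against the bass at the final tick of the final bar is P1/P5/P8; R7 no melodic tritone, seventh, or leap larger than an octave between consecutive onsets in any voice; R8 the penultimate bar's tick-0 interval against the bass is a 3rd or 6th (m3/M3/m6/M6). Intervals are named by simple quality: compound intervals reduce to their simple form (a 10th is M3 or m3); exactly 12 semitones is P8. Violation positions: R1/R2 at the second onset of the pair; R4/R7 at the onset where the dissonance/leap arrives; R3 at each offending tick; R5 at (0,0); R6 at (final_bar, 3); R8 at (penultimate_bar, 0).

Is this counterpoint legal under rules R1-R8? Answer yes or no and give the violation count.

bar 0: v0=E3 v1=E4 (P8)
bar 1: v0=G3 v1=B3 (M3)
bar 2: v0=E3 v1=G3 (m3)
bar 3: v0=G3 v1=D4 (P5)
bar 4: v0=A3 v1=C4 (m3)
bar 5: v0=F3 v1=D4 (M6)
bar 6: v0=E3 v1=E4 (P8)
  R2 @ bar3.0: E3/G3 m3 -> G3/D4 P5 similar

No (1 violations)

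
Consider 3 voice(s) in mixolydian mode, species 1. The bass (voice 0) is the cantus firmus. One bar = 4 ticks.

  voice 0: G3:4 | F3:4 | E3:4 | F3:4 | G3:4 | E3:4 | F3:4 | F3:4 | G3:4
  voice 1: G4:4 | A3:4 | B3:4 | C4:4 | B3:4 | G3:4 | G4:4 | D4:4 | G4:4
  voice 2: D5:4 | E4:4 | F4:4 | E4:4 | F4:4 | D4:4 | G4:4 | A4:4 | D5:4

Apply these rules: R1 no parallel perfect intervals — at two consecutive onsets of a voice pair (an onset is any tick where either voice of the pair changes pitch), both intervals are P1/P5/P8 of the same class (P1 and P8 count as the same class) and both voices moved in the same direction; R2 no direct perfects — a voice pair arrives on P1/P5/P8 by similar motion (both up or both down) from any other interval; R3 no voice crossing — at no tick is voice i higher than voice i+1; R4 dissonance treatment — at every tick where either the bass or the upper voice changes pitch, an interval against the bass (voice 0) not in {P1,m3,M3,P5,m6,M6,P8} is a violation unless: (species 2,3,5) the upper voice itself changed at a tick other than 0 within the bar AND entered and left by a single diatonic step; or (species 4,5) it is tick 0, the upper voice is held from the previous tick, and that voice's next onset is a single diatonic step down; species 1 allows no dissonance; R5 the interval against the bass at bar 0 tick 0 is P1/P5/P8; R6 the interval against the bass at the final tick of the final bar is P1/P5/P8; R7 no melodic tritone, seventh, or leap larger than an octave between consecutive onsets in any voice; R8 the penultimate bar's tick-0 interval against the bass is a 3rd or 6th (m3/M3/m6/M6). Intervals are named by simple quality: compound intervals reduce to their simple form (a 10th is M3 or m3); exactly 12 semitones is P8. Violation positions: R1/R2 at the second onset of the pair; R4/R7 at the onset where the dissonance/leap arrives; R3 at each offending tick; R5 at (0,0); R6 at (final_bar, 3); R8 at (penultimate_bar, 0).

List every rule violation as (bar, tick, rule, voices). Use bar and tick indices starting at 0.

bar 0: v0=G3 v1=G4 v2=D5 downbeat P5
bar 1: v0=F3 v1=A3 v2=E4 downbeat M7
bar 2: v0=E3 v1=B3 v2=F4 downbeat m2
bar 3: v0=F3 v1=C4 v2=E4 downbeat M7
bar 4: v0=G3 v1=B3 v2=F4 downbeat m7
bar 5: v0=E3 v1=G3 v2=D4 downbeat m7
bar 6: v0=F3 v1=G4 v2=G4 downbeat M2
bar 7: v0=F3 v1=D4 v2=A4 downbeat M3
bar 8: v0=G3 v1=G4 v2=D5 downbeat P5
  -> R1 @ bar 1 tick 0 v(1, 2): G4/D5 P5 -> A3/E4 P5 similar
  -> R4 @ bar 1 tick 0 v(0, 2): F3/E4 M7 untreated
  -> R7 @ bar 1 tick 0 v(1,): G4->A3 leap 10st
  -> R7 @ bar 1 tick 0 v(2,): D5->E4 leap 10st
  -> R4 @ bar 2 tick 0 v(0, 2): E3/F4 m2 untreated
  -> R1 @ bar 3 tick 0 v(0, 1): E3/B3 P5 -> F3/C4 P5 similar
  -> R4 @ bar 3 tick 0 v(0, 2): F3/E4 M7 untreated
  -> R4 @ bar 4 tick 0 v(0, 2): G3/F4 m7 untreated
  -> R2 @ bar 5 tick 0 v(1, 2): B3/F4 TT -> G3/D4 P5 similar
  -> R4 @ bar 5 tick 0 v(0, 2): E3/D4 m7 untreated
  -> R2 @ bar 6 tick 0 v(1, 2): G3/D4 P5 -> G4/G4 P1 similar
  -> R4 @ bar 6 tick 0 v(0, 1): F3/G4 M2 untreated
  -> R4 @ bar 6 tick 0 v(0, 2): F3/G4 M2 untreated
  -> R1 @ bar 8 tick 0 v(1, 2): D4/A4 P5 -> G4/D5 P5 similar
  -> R2 @ bar 8 tick 0 v(0, 1): F3/D4 M6 -> G3/G4 P8 similar
  -> R2 @ bar 8 tick 0 v(0, 2): F3/A4 M3 -> G3/D5 P5 similar

(1, 0, R1, (1, 2))
(1, 0, R4, (0, 2))
(1, 0, R7, (1,))
(1, 0, R7, (2,))
(2, 0, R4, (0, 2))
(3, 0, R1, (0, 1))
(3, 0, R4, (0, 2))
(4, 0, R4, (0, 2))
(5, 0, R2, (1, 2))
(5, 0, R4, (0, 2))
(6, 0, R2, (1, 2))
(6, 0, R4, (0, 1))
(6, 0, R4, (0, 2))
(8, 0, R1, (1, 2))
(8, 0, R2, (0, 1))
(8, 0, R2, (0, 2))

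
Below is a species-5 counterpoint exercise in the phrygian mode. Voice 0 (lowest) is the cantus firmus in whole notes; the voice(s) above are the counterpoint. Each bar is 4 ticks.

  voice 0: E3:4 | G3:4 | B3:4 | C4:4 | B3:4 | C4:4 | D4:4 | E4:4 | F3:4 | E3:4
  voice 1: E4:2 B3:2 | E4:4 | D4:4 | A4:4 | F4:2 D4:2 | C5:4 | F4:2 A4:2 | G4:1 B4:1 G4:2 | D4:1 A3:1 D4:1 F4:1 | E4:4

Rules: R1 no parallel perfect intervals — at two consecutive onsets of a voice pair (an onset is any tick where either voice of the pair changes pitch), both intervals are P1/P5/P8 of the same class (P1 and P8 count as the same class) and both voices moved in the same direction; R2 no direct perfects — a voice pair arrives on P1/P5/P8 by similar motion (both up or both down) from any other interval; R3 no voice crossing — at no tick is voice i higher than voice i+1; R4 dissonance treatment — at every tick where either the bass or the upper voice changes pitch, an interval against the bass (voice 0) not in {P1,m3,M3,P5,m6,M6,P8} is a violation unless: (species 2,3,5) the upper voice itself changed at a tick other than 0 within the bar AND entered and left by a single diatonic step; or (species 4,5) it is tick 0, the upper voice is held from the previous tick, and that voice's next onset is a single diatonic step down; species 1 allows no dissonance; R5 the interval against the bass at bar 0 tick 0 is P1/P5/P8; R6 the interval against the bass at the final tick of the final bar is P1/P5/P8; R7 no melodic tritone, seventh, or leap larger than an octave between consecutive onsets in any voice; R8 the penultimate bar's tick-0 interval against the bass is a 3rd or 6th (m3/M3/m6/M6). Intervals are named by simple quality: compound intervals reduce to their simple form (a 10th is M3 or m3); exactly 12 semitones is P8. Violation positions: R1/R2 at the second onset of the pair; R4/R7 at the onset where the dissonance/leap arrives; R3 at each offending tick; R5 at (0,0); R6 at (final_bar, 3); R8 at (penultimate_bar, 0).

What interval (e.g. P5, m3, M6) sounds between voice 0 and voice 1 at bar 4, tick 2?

voice 0=B3 voice 1=D4 -> m3

m3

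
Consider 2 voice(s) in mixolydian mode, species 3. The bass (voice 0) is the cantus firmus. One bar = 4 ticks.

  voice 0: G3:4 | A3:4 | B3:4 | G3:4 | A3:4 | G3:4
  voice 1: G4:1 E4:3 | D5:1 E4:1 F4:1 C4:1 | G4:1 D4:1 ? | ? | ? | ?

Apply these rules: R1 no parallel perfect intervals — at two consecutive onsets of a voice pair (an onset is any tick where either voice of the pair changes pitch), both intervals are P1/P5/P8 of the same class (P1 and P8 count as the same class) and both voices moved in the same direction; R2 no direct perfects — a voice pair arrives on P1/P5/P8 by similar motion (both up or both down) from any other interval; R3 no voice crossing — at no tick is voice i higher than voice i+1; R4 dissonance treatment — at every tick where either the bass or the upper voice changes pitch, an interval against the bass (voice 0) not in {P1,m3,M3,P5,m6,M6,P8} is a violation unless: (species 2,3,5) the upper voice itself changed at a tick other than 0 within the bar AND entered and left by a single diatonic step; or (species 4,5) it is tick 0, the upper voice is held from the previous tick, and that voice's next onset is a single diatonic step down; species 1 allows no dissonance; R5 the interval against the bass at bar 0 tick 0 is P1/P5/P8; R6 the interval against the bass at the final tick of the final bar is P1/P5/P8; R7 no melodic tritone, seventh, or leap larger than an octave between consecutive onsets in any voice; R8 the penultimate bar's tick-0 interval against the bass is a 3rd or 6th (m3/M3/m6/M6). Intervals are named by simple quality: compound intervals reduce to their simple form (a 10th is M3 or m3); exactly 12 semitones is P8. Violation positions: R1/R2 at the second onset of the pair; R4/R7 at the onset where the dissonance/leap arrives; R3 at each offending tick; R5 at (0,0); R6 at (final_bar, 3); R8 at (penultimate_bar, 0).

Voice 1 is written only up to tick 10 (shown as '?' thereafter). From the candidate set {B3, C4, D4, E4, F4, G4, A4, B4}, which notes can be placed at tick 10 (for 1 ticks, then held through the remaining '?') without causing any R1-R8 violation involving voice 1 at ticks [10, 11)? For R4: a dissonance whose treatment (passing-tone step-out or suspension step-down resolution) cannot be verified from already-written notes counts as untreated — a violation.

{B3, B4, D4, G4}

B3: legal
C4: violates R4
D4: legal
E4: violates R4
F4: violates R4
G4: legal
A4: violates R4
B4: legal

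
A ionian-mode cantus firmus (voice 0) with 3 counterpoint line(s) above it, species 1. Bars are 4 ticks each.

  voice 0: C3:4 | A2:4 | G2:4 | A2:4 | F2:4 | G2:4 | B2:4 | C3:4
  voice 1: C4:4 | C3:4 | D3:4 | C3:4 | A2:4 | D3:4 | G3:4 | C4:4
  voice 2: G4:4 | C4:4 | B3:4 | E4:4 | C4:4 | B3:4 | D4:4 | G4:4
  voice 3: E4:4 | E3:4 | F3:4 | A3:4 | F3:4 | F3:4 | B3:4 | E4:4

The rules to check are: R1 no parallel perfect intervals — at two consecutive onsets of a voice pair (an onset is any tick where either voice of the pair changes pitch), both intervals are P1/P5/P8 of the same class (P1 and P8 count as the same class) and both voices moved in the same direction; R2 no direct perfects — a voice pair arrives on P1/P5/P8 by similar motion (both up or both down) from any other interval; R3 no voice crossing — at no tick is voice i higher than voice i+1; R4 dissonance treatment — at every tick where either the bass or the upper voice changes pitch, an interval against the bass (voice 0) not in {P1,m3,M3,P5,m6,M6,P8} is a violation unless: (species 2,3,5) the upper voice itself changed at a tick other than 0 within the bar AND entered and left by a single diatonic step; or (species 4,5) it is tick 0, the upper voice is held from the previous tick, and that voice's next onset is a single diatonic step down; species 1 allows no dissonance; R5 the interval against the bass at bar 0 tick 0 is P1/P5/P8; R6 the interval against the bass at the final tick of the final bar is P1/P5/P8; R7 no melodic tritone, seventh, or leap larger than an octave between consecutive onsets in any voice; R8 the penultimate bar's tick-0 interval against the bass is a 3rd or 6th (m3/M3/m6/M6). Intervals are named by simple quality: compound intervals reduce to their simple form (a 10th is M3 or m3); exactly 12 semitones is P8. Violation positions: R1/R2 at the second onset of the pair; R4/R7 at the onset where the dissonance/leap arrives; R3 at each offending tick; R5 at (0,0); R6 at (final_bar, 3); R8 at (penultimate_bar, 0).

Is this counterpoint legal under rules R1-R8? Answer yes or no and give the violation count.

No (52 violations)

bar 0: v0=C3 v1=C4 v2=G4 v3=E4 (M3)
bar 1: v0=A2 v1=C3 v2=C4 v3=E3 (P5)
bar 2: v0=G2 v1=D3 v2=B3 v3=F3 (m7)
bar 3: v0=A2 v1=C3 v2=E4 v3=A3 (P8)
bar 4: v0=F2 v1=A2 v2=C4 v3=F3 (P8)
bar 5: v0=G2 v1=D3 v2=B3 v3=F3 (m7)
bar 6: v0=B2 v1=G3 v2=D4 v3=B3 (P8)
bar 7: v0=C3 v1=C4 v2=G4 v3=E4 (M3)
  R3 @ bar0.0: G4 above E4
  R5 @ bar0.0: opens on M3
  R3 @ bar0.1: G4 above E4
  R3 @ bar0.2: G4 above E4
  R3 @ bar0.3: G4 above E4
  R2 @ bar1.0: C3/E4 M3 -> A2/E3 P5 similar
  R2 @ bar1.0: C4/G4 P5 -> C3/C4 P8 similar
  R3 @ bar1.0: C4 above E3
  R3 @ bar1.1: C4 above E3
  R3 @ bar1.2: C4 above E3
  R3 @ bar1.3: C4 above E3
  R3 @ bar2.0: B3 above F3
  R4 @ bar2.0: G2/F3 m7 untreated
  R3 @ bar2.1: B3 above F3
  R3 @ bar2.2: B3 above F3
  R3 @ bar2.3: B3 above F3
  R2 @ bar3.0: G2/B3 M3 -> A2/E4 P5 similar
  R2 @ bar3.0: G2/F3 m7 -> A2/A3 P8 similar
  R2 @ bar3.0: B3/F3 TT -> E4/A3 P5 similar
  R3 @ bar3.0: E4 above A3
  R3 @ bar3.1: E4 above A3
  R3 @ bar3.2: E4 above A3
  R3 @ bar3.3: E4 above A3
  R1 @ bar4.0: A2/E4 P5 -> F2/C4 P5 similar
  R1 @ bar4.0: A2/A3 P8 -> F2/F3 P8 similar
  R1 @ bar4.0: E4/A3 P5 -> C4/F3 P5 similar
  R3 @ bar4.0: C4 above F3
  R3 @ bar4.1: C4 above F3
  R3 @ bar4.2: C4 above F3
  R3 @ bar4.3: C4 above F3
  R2 @ bar5.0: F2/A2 M3 -> G2/D3 P5 similar
  R3 @ bar5.0: B3 above F3
  R4 @ bar5.0: G2/F3 m7 untreated
  R3 @ bar5.1: B3 above F3
  R3 @ bar5.2: B3 above F3
  R3 @ bar5.3: B3 above F3
  R2 @ bar6.0: G2/F3 m7 -> B2/B3 P8 similar
  R2 @ bar6.0: D3/B3 M6 -> G3/D4 P5 similar
  R3 @ bar6.0: D4 above B3
  R7 @ bar6.0: F3->B3 leap 6st
  R8 @ bar6.0: penult P8 not 3rd/6th
  R3 @ bar6.1: D4 above B3
  R3 @ bar6.2: D4 above B3
  R3 @ bar6.3: D4 above B3
  R1 @ bar7.0: G3/D4 P5 -> C4/G4 P5 similar
  R2 @ bar7.0: B2/G3 m6 -> C3/C4 P8 similar
  R2 @ bar7.0: B2/D4 m3 -> C3/G4 P5 similar
  R3 @ bar7.0: G4 above E4
  R3 @ bar7.1: G4 above E4
  R3 @ bar7.2: G4 above E4
  R3 @ bar7.3: G4 above E4
  R6 @ bar7.3: closes on M3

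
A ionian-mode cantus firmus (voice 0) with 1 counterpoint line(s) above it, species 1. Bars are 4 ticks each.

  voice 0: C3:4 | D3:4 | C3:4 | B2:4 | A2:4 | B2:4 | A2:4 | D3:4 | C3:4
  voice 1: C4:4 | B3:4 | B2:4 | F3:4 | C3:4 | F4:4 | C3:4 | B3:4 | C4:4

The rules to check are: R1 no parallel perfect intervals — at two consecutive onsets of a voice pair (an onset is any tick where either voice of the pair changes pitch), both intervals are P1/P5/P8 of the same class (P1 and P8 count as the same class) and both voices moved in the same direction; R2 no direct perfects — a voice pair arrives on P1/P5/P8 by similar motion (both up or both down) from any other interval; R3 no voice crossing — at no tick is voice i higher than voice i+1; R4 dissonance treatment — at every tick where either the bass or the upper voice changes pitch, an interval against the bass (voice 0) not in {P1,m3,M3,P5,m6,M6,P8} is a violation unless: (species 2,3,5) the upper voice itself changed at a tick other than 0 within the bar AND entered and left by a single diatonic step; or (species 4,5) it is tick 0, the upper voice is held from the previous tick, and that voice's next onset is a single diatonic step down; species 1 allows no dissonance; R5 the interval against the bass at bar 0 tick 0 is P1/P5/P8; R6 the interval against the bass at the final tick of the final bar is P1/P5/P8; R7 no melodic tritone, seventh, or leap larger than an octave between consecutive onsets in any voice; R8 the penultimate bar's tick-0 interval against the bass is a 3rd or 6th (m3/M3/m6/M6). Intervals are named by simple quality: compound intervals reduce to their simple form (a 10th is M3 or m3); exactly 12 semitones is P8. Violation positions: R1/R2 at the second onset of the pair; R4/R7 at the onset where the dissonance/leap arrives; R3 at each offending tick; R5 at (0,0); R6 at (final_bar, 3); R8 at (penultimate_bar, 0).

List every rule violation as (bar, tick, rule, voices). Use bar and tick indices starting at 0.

bar 0: v0=C3 v1=C4 downbeat P8
bar 1: v0=D3 v1=B3 downbeat M6
bar 2: v0=C3 v1=B2 downbeat m2
bar 3: v0=B2 v1=F3 downbeat TT
bar 4: v0=A2 v1=C3 downbeat m3
bar 5: v0=B2 v1=F4 downbeat TT
bar 6: v0=A2 v1=C3 downbeat m3
bar 7: v0=D3 v1=B3 downbeat M6
bar 8: v0=C3 v1=C4 downbeat P8
  -> R3 @ bar 2 tick 0 v(0, 1): C3 above B2
  -> R4 @ bar 2 tick 0 v(0, 1): C3/B2 m2 untreated
  -> R3 @ bar 2 tick 1 v(0, 1): C3 above B2
  -> R3 @ bar 2 tick 2 v(0, 1): C3 above B2
  -> R3 @ bar 2 tick 3 v(0, 1): C3 above B2
  -> R4 @ bar 3 tick 0 v(0, 1): B2/F3 TT untreated
  -> R7 @ bar 3 tick 0 v(1,): B2->F3 leap 6st
  -> R4 @ bar 5 tick 0 v(0, 1): B2/F4 TT untreated
  -> R7 @ bar 5 tick 0 v(1,): C3->F4 leap 17st
  -> R7 @ bar 6 tick 0 v(1,): F4->C3 leap 17st
  -> R7 @ bar 7 tick 0 v(1,): C3->B3 leap 11st

(2, 0, R3, (0, 1))
(2, 0, R4, (0, 1))
(2, 1, R3, (0, 1))
(2, 2, R3, (0, 1))
(2, 3, R3, (0, 1))
(3, 0, R4, (0, 1))
(3, 0, R7, (1,))
(5, 0, R4, (0, 1))
(5, 0, R7, (1,))
(6, 0, R7, (1,))
(7, 0, R7, (1,))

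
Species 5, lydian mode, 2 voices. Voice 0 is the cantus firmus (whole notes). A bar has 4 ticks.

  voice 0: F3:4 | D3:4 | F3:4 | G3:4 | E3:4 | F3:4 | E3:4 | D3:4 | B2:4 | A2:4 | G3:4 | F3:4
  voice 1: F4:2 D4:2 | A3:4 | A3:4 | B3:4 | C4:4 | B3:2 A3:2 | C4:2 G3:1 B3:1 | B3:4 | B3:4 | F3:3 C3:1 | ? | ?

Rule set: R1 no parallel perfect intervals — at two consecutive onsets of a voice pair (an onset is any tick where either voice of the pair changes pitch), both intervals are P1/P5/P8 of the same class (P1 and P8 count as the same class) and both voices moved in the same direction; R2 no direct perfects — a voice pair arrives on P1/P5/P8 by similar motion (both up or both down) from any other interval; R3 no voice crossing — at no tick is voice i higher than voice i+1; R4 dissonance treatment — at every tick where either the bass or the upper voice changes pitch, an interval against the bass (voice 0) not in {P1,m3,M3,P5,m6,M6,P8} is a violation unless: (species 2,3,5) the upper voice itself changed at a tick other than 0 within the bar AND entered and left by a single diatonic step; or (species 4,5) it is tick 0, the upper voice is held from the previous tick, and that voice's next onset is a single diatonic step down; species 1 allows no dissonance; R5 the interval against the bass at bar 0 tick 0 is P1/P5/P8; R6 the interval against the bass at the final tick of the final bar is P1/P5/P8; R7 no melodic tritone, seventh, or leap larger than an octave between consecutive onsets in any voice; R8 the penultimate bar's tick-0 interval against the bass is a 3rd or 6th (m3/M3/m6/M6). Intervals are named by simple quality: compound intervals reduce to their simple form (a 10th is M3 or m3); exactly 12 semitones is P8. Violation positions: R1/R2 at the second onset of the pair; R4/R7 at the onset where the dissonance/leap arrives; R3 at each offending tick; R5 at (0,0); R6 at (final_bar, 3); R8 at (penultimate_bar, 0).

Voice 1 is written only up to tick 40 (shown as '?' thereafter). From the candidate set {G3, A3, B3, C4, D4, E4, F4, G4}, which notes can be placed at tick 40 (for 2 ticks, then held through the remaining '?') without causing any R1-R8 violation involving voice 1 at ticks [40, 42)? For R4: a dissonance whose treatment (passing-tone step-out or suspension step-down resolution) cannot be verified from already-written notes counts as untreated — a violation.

G3: violates R2,R8
A3: violates R4,R8
B3: violates R7
C4: violates R4,R8
D4: violates R2,R7,R8
E4: violates R7
F4: violates R4,R7,R8
G4: violates R2,R7,R8

{}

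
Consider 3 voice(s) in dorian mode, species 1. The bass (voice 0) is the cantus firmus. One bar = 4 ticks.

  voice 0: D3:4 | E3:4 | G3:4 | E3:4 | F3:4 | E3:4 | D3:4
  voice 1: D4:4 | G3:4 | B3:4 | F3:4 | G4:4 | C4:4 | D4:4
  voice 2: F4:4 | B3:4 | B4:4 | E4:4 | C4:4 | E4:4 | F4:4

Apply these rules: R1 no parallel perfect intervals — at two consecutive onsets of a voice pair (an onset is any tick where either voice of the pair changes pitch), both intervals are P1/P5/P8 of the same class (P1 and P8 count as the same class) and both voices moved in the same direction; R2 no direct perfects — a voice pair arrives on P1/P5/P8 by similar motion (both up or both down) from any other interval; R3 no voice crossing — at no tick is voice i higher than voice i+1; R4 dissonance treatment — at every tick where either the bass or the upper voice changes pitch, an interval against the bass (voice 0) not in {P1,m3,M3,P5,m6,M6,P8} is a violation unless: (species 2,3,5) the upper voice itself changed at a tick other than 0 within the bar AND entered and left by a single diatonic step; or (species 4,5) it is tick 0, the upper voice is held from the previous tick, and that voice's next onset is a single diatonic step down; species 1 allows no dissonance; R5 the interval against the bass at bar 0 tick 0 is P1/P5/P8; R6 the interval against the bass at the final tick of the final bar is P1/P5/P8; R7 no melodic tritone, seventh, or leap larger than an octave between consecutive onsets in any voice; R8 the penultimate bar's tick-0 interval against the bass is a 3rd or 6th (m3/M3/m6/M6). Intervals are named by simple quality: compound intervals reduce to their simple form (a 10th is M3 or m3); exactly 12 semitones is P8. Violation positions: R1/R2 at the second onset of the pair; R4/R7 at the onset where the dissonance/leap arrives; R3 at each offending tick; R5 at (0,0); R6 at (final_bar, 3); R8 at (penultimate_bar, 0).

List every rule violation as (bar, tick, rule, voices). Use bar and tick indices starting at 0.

(0, 0, R5, (0, 2))
(1, 0, R7, (2,))
(2, 0, R2, (1, 2))
(3, 0, R2, (0, 2))
(3, 0, R4, (0, 1))
(3, 0, R7, (1,))
(4, 0, R3, (1, 2))
(4, 0, R4, (0, 1))
(4, 0, R7, (1,))
(4, 1, R3, (1, 2))
(4, 2, R3, (1, 2))
(4, 3, R3, (1, 2))
(5, 0, R8, (0, 2))
(6, 3, R6, (0, 2))

bar 0: v0=D3 v1=D4 v2=F4 downbeat m3
bar 1: v0=E3 v1=G3 v2=B3 downbeat P5
bar 2: v0=G3 v1=B3 v2=B4 downbeat M3
bar 3: v0=E3 v1=F3 v2=E4 downbeat P8
bar 4: v0=F3 v1=G4 v2=C4 downbeat P5
bar 5: v0=E3 v1=C4 v2=E4 downbeat P8
bar 6: v0=D3 v1=D4 v2=F4 downbeat m3
  -> R5 @ bar 0 tick 0 v(0, 2): opens on m3
  -> R7 @ bar 1 tick 0 v(2,): F4->B3 leap 6st
  -> R2 @ bar 2 tick 0 v(1, 2): G3/B3 M3 -> B3/B4 P8 similar
  -> R2 @ bar 3 tick 0 v(0, 2): G3/B4 M3 -> E3/E4 P8 similar
  -> R4 @ bar 3 tick 0 v(0, 1): E3/F3 m2 untreated
  -> R7 @ bar 3 tick 0 v(1,): B3->F3 leap 6st
  -> R3 @ bar 4 tick 0 v(1, 2): G4 above C4
  -> R4 @ bar 4 tick 0 v(0, 1): F3/G4 M2 untreated
  -> R7 @ bar 4 tick 0 v(1,): F3->G4 leap 14st
  -> R3 @ bar 4 tick 1 v(1, 2): G4 above C4
  -> R3 @ bar 4 tick 2 v(1, 2): G4 above C4
  -> R3 @ bar 4 tick 3 v(1, 2): G4 above C4
  -> R8 @ bar 5 tick 0 v(0, 2): penult P8 not 3rd/6th
  -> R6 @ bar 6 tick 3 v(0, 2): closes on m3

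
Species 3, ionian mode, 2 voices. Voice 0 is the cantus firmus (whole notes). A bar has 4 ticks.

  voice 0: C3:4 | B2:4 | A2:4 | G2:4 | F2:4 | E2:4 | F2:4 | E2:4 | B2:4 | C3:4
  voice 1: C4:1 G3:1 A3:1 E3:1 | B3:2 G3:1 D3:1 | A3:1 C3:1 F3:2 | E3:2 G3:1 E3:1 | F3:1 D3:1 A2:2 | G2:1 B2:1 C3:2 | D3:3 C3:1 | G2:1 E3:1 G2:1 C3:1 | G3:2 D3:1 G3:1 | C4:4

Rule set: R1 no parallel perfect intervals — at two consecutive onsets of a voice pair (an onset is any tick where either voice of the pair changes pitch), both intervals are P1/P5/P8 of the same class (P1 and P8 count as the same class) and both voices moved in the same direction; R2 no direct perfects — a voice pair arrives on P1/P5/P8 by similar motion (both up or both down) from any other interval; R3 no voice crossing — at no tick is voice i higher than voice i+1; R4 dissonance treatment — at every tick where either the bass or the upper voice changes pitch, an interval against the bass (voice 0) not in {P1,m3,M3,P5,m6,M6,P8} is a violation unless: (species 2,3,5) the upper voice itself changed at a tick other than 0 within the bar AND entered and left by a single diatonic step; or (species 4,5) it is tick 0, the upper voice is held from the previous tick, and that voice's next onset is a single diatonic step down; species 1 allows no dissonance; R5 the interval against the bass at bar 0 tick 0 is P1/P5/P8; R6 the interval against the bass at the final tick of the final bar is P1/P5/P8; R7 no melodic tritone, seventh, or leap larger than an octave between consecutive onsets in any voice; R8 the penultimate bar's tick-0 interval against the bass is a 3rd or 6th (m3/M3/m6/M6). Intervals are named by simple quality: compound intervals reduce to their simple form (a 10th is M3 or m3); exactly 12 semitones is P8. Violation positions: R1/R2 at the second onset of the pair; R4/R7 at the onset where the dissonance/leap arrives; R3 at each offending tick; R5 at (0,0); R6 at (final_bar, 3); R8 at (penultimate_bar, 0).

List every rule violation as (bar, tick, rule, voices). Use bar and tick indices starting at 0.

(9, 0, R2, (0, 1))

bar 0: v0=C3 v1=C4 downbeat P8
bar 1: v0=B2 v1=B3 downbeat P8
bar 2: v0=A2 v1=A3 downbeat P8
bar 3: v0=G2 v1=E3 downbeat M6
bar 4: v0=F2 v1=F3 downbeat P8
bar 5: v0=E2 v1=G2 downbeat m3
bar 6: v0=F2 v1=D3 downbeat M6
bar 7: v0=E2 v1=G2 downbeat m3
bar 8: v0=B2 v1=G3 downbeat m6
bar 9: v0=C3 v1=C4 downbeat P8
  -> R2 @ bar 9 tick 0 v(0, 1): B2/G3 m6 -> C3/C4 P8 similar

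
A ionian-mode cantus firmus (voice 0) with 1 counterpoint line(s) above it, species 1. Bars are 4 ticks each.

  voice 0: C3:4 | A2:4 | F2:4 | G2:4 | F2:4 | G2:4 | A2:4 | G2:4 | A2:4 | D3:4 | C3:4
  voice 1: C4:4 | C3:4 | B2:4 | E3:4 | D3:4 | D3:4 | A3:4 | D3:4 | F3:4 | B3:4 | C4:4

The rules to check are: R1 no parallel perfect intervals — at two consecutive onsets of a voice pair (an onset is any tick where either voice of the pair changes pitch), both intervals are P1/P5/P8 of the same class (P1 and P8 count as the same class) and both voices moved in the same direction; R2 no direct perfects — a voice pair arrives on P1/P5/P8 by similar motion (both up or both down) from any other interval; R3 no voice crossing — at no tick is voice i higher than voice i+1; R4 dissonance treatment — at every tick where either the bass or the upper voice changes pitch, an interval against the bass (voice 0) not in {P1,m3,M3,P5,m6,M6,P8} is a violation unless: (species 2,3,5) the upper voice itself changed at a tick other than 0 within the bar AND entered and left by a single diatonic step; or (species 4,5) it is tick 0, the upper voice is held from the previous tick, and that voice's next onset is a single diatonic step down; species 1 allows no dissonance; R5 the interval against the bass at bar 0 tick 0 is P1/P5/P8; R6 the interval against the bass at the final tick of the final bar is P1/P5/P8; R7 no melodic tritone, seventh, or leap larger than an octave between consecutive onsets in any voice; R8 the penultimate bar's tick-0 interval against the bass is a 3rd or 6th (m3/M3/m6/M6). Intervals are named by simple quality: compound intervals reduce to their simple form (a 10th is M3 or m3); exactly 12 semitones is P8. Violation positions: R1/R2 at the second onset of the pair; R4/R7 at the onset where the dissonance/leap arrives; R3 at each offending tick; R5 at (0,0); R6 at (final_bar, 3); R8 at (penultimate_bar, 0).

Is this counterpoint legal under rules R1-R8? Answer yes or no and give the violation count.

bar 0: v0=C3 v1=C4 (P8)
bar 1: v0=A2 v1=C3 (m3)
bar 2: v0=F2 v1=B2 (TT)
bar 3: v0=G2 v1=E3 (M6)
bar 4: v0=F2 v1=D3 (M6)
bar 5: v0=G2 v1=D3 (P5)
bar 6: v0=A2 v1=A3 (P8)
bar 7: v0=G2 v1=D3 (P5)
bar 8: v0=A2 v1=F3 (m6)
bar 9: v0=D3 v1=B3 (M6)
bar 10: v0=C3 v1=C4 (P8)
  R4 @ bar2.0: F2/B2 TT untreated
  R2 @ bar6.0: G2/D3 P5 -> A2/A3 P8 similar
  R2 @ bar7.0: A2/A3 P8 -> G2/D3 P5 similar
  R7 @ bar9.0: F3->B3 leap 6st

No (4 violations)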